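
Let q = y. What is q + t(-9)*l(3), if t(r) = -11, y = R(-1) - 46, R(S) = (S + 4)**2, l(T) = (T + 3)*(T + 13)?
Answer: -1093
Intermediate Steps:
l(T) = (3 + T)*(13 + T)
R(S) = (4 + S)**2
y = -37 (y = (4 - 1)**2 - 46 = 3**2 - 46 = 9 - 46 = -37)
q = -37
q + t(-9)*l(3) = -37 - 11*(39 + 3**2 + 16*3) = -37 - 11*(39 + 9 + 48) = -37 - 11*96 = -37 - 1056 = -1093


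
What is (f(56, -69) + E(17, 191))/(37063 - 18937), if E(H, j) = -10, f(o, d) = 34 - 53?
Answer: -29/18126 ≈ -0.0015999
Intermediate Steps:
f(o, d) = -19
(f(56, -69) + E(17, 191))/(37063 - 18937) = (-19 - 10)/(37063 - 18937) = -29/18126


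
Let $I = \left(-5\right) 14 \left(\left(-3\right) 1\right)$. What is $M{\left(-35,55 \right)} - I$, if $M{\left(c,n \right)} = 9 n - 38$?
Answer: $247$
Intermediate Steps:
$M{\left(c,n \right)} = -38 + 9 n$
$I = 210$ ($I = \left(-70\right) \left(-3\right) = 210$)
$M{\left(-35,55 \right)} - I = \left(-38 + 9 \cdot 55\right) - 210 = \left(-38 + 495\right) - 210 = 457 - 210 = 247$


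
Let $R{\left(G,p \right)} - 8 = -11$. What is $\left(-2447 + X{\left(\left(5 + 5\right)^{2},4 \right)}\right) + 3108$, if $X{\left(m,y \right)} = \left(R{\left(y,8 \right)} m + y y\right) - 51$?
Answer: $326$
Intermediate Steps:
$R{\left(G,p \right)} = -3$ ($R{\left(G,p \right)} = 8 - 11 = -3$)
$X{\left(m,y \right)} = -51 + y^{2} - 3 m$ ($X{\left(m,y \right)} = \left(- 3 m + y y\right) - 51 = \left(- 3 m + y^{2}\right) - 51 = \left(y^{2} - 3 m\right) - 51 = -51 + y^{2} - 3 m$)
$\left(-2447 + X{\left(\left(5 + 5\right)^{2},4 \right)}\right) + 3108 = \left(-2447 - \left(51 - 16 + 3 \left(5 + 5\right)^{2}\right)\right) + 3108 = \left(-2447 - \left(35 + 300\right)\right) + 3108 = \left(-2447 - 335\right) + 3108 = -2782 + 3108 = 326$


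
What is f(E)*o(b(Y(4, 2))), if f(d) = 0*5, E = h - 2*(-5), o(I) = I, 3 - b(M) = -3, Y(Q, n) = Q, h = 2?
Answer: 0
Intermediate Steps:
b(M) = 6 (b(M) = 3 - 1*(-3) = 3 + 3 = 6)
E = 12 (E = 2 - 2*(-5) = 2 + 10 = 12)
f(d) = 0
f(E)*o(b(Y(4, 2))) = 0*6 = 0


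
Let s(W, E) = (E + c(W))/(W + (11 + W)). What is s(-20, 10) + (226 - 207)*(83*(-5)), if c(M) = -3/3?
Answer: -228674/29 ≈ -7885.3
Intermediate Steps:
c(M) = -1 (c(M) = -3*1/3 = -1)
s(W, E) = (-1 + E)/(11 + 2*W) (s(W, E) = (E - 1)/(W + (11 + W)) = (-1 + E)/(11 + 2*W))
s(-20, 10) + (226 - 207)*(83*(-5)) = (-1 + 10)/(11 + 2*(-20)) + (226 - 207)*(83*(-5)) = 9/(11 - 40) + 19*(-415) = 9/(-29) - 7885 = -1/29*9 - 7885 = -9/29 - 7885 = -228674/29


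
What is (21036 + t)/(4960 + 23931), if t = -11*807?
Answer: 12159/28891 ≈ 0.42086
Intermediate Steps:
t = -8877
(21036 + t)/(4960 + 23931) = (21036 - 8877)/(4960 + 23931) = 12159/28891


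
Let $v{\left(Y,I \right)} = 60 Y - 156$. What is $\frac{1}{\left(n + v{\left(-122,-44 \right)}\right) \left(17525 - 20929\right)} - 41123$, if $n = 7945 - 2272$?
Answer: $- \frac{252388793675}{6137412} \approx -41123.0$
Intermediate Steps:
$v{\left(Y,I \right)} = -156 + 60 Y$
$n = 5673$ ($n = 7945 - 2272 = 5673$)
$\frac{1}{\left(n + v{\left(-122,-44 \right)}\right) \left(17525 - 20929\right)} - 41123 = \frac{1}{\left(5673 + \left(-156 + 60 \left(-122\right)\right)\right) \left(17525 - 20929\right)} - 41123 = \frac{1}{\left(5673 - 7476\right) \left(-3404\right)} - 41123 = \frac{1}{\left(-1803\right) \left(-3404\right)} - 41123 = \frac{1}{6137412} - 41123 = - \frac{252388793675}{6137412}$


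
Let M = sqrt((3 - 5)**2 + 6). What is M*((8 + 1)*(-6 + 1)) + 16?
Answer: 16 - 45*sqrt(10) ≈ -126.30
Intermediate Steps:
M = sqrt(10) (M = sqrt((-2)**2 + 6) = sqrt(4 + 6) = sqrt(10) ≈ 3.1623)
M*((8 + 1)*(-6 + 1)) + 16 = sqrt(10)*((8 + 1)*(-6 + 1)) + 16 = sqrt(10)*(9*(-5)) + 16 = sqrt(10)*(-45) + 16 = -45*sqrt(10) + 16 = 16 - 45*sqrt(10)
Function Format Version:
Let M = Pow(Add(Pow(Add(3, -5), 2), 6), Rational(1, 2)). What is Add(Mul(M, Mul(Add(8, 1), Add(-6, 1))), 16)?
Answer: Add(16, Mul(-45, Pow(10, Rational(1, 2)))) ≈ -126.30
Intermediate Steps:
M = Pow(10, Rational(1, 2)) (M = Pow(Add(Pow(-2, 2), 6), Rational(1, 2)) = Pow(Add(4, 6), Rational(1, 2)) = Pow(10, Rational(1, 2)) ≈ 3.1623)
Add(Mul(M, Mul(Add(8, 1), Add(-6, 1))), 16) = Add(Mul(Pow(10, Rational(1, 2)), Mul(Add(8, 1), Add(-6, 1))), 16) = Add(Mul(Pow(10, Rational(1, 2)), Mul(9, -5)), 16) = Add(Mul(Pow(10, Rational(1, 2)), -45), 16) = Add(Mul(-45, Pow(10, Rational(1, 2))), 16) = Add(16, Mul(-45, Pow(10, Rational(1, 2))))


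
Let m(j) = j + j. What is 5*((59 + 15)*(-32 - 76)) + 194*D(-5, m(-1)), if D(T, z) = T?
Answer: -40930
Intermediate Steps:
m(j) = 2*j
5*((59 + 15)*(-32 - 76)) + 194*D(-5, m(-1)) = 5*((59 + 15)*(-32 - 76)) + 194*(-5) = 5*(74*(-108)) - 970 = 5*(-7992) - 970 = -39960 - 970 = -40930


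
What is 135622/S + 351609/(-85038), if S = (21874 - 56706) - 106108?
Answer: -2545366504/499385655 ≈ -5.0970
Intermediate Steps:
S = -140940 (S = -34832 - 106108 = -140940)
135622/S + 351609/(-85038) = 135622/(-140940) + 351609/(-85038) = 135622*(-1/140940) + 351609*(-1/85038) = -67811/70470 - 117203/28346 = -2545366504/499385655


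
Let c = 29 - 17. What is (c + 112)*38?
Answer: 4712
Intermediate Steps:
c = 12
(c + 112)*38 = (12 + 112)*38 = 124*38 = 4712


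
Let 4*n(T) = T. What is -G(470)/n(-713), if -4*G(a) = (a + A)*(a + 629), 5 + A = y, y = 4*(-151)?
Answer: 152761/713 ≈ 214.25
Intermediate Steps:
n(T) = T/4
y = -604
A = -609 (A = -5 - 604 = -609)
G(a) = -(-609 + a)*(629 + a)/4 (G(a) = -(a - 609)*(a + 629)/4 = -(-609 + a)*(629 + a)/4)
-G(470)/n(-713) = -(383061/4 - 5*470 - 1/4*470**2)/((1/4)*(-713)) = -(383061/4 - 2350 - 1/4*220900)/(-713/4) = -(383061/4 - 2350 - 55225)*(-4)/713 = -152761*(-4)/(4*713) = -1*(-152761/713) = 152761/713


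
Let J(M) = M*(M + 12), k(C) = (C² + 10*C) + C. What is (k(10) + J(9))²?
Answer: 159201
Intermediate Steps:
k(C) = C² + 11*C
J(M) = M*(12 + M)
(k(10) + J(9))² = (10*(11 + 10) + 9*(12 + 9))² = (10*21 + 9*21)² = (210 + 189)² = 399² = 159201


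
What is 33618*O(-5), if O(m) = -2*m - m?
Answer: 504270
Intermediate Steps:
O(m) = -3*m
33618*O(-5) = 33618*(-3*(-5)) = 33618*15 = 504270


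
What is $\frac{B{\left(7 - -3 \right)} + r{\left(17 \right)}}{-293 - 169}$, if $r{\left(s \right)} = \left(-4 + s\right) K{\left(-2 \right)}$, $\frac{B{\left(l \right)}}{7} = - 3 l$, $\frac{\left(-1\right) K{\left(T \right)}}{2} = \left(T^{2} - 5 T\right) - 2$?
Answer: $\frac{87}{77} \approx 1.1299$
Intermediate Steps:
$K{\left(T \right)} = 4 - 2 T^{2} + 10 T$ ($K{\left(T \right)} = - 2 \left(\left(T^{2} - 5 T\right) - 2\right) = - 2 \left(-2 + T^{2} - 5 T\right) = 4 - 2 T^{2} + 10 T$)
$B{\left(l \right)} = - 21 l$ ($B{\left(l \right)} = 7 \left(- 3 l\right) = - 21 l$)
$r{\left(s \right)} = 96 - 24 s$ ($r{\left(s \right)} = \left(-4 + s\right) \left(4 - 2 \left(-2\right)^{2} + 10 \left(-2\right)\right) = \left(-4 + s\right) \left(4 - 8 - 20\right) = \left(-4 + s\right) \left(-24\right) = 96 - 24 s$)
$\frac{B{\left(7 - -3 \right)} + r{\left(17 \right)}}{-293 - 169} = \frac{- 21 \left(7 - -3\right) + \left(96 - 408\right)}{-293 - 169} = \frac{- 21 \left(7 + 3\right) + \left(96 - 408\right)}{-462} = \left(\left(-21\right) 10 - 312\right) \left(- \frac{1}{462}\right) = \left(-210 - 312\right) \left(- \frac{1}{462}\right) = \left(-522\right) \left(- \frac{1}{462}\right) = \frac{87}{77}$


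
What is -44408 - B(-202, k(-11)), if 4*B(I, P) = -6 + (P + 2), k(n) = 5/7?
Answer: -1243401/28 ≈ -44407.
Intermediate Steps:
k(n) = 5/7 (k(n) = 5*(⅐) = 5/7)
B(I, P) = -1 + P/4 (B(I, P) = (-6 + (P + 2))/4 = (-6 + (2 + P))/4 = (-4 + P)/4 = -1 + P/4)
-44408 - B(-202, k(-11)) = -44408 - (-1 + (¼)*(5/7)) = -44408 - (-1 + 5/28) = -44408 - 1*(-23/28) = -44408 + 23/28 = -1243401/28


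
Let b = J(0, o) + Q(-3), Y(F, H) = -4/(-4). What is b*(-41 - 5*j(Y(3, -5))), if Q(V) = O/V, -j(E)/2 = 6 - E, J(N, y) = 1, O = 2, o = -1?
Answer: 3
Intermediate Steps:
Y(F, H) = 1 (Y(F, H) = -4*(-1/4) = 1)
j(E) = -12 + 2*E (j(E) = -2*(6 - E) = -12 + 2*E)
Q(V) = 2/V
b = 1/3 (b = 1 + 2/(-3) = 1 + 2*(-1/3) = 1 - 2/3 = 1/3 ≈ 0.33333)
b*(-41 - 5*j(Y(3, -5))) = (-41 - 5*(-12 + 2*1))/3 = (-41 - 5*(-12 + 2))/3 = (-41 - 5*(-10))/3 = (-41 + 50)/3 = (1/3)*9 = 3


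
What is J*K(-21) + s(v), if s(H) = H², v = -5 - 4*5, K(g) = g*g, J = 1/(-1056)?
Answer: 219853/352 ≈ 624.58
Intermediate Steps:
J = -1/1056 ≈ -0.00094697
K(g) = g²
v = -25 (v = -5 - 20 = -25)
J*K(-21) + s(v) = -1/1056*(-21)² + (-25)² = -1/1056*441 + 625 = -147/352 + 625 = 219853/352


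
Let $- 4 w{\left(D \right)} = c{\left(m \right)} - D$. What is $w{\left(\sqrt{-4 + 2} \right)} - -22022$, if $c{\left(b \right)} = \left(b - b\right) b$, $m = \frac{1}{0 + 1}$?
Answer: $22022 + \frac{i \sqrt{2}}{4} \approx 22022.0 + 0.35355 i$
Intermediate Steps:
$m = 1$ ($m = 1^{-1} = 1$)
$c{\left(b \right)} = 0$ ($c{\left(b \right)} = 0 b = 0$)
$w{\left(D \right)} = \frac{D}{4}$ ($w{\left(D \right)} = - \frac{0 - D}{4} = - \frac{\left(-1\right) D}{4} = \frac{D}{4}$)
$w{\left(\sqrt{-4 + 2} \right)} - -22022 = \frac{\sqrt{-4 + 2}}{4} - -22022 = \frac{\sqrt{-2}}{4} + 22022 = \frac{i \sqrt{2}}{4} + 22022 = 22022 + \frac{i \sqrt{2}}{4}$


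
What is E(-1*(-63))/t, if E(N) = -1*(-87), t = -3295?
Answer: -87/3295 ≈ -0.026404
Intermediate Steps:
E(N) = 87
E(-1*(-63))/t = 87/(-3295) = 87*(-1/3295) = -87/3295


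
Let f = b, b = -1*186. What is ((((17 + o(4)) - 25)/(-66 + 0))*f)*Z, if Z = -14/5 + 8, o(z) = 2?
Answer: -4836/55 ≈ -87.927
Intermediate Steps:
b = -186
Z = 26/5 (Z = -14/5 + 8 = 26/5 ≈ 5.2000)
f = -186
((((17 + o(4)) - 25)/(-66 + 0))*f)*Z = ((((17 + 2) - 25)/(-66 + 0))*(-186))*(26/5) = (((19 - 25)/(-66))*(-186))*(26/5) = (-6*(-1/66)*(-186))*(26/5) = ((1/11)*(-186))*(26/5) = -186/11*26/5 = -4836/55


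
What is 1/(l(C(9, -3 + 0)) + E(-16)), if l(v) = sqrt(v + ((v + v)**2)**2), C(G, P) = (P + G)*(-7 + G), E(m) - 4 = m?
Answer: 1/27637 + sqrt(82947)/165822 ≈ 0.0017730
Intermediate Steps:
E(m) = 4 + m
C(G, P) = (-7 + G)*(G + P) (C(G, P) = (G + P)*(-7 + G) = (-7 + G)*(G + P))
l(v) = sqrt(v + 16*v**4) (l(v) = sqrt(v + ((2*v)**2)**2) = sqrt(v + (4*v**2)**2) = sqrt(v + 16*v**4))
1/(l(C(9, -3 + 0)) + E(-16)) = 1/(sqrt((9**2 - 7*9 - 7*(-3 + 0) + 9*(-3 + 0)) + 16*(9**2 - 7*9 - 7*(-3 + 0) + 9*(-3 + 0))**4) + (4 - 16)) = 1/(sqrt((81 - 63 - 7*(-3) + 9*(-3)) + 16*(81 - 63 - 7*(-3) + 9*(-3))**4) - 12) = 1/(sqrt((81 - 63 + 21 - 27) + 16*(81 - 63 + 21 - 27)**4) - 12) = 1/(sqrt(12 + 16*12**4) - 12) = 1/(sqrt(12 + 16*20736) - 12) = 1/(sqrt(12 + 331776) - 12) = 1/(sqrt(331788) - 12) = 1/(2*sqrt(82947) - 12) = 1/(-12 + 2*sqrt(82947))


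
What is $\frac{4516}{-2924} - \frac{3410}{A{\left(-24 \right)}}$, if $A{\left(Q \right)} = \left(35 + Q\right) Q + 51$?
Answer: $\frac{2252233}{155703} \approx 14.465$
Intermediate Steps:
$A{\left(Q \right)} = 51 + Q \left(35 + Q\right)$ ($A{\left(Q \right)} = Q \left(35 + Q\right) + 51 = 51 + Q \left(35 + Q\right)$)
$\frac{4516}{-2924} - \frac{3410}{A{\left(-24 \right)}} = \frac{4516}{-2924} - \frac{3410}{51 + \left(-24\right)^{2} + 35 \left(-24\right)} = 4516 \left(- \frac{1}{2924}\right) - \frac{3410}{51 + 576 - 840} = - \frac{1129}{731} - \frac{3410}{-213} = - \frac{1129}{731} - - \frac{3410}{213} = - \frac{1129}{731} + \frac{3410}{213} = \frac{2252233}{155703}$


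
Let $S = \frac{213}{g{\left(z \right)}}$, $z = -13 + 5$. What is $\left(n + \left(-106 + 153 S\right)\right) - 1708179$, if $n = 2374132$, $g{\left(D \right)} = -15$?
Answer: $\frac{3318372}{5} \approx 6.6367 \cdot 10^{5}$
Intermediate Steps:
$z = -8$
$S = - \frac{71}{5}$ ($S = \frac{213}{-15} = 213 \left(- \frac{1}{15}\right) = - \frac{71}{5} \approx -14.2$)
$\left(n + \left(-106 + 153 S\right)\right) - 1708179 = \left(2374132 + \left(-106 + 153 \left(- \frac{71}{5}\right)\right)\right) - 1708179 = \left(2374132 - \frac{11393}{5}\right) - 1708179 = \frac{11859267}{5} - 1708179 = \frac{3318372}{5}$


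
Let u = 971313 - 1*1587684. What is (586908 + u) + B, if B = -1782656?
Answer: -1812119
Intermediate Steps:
u = -616371 (u = 971313 - 1587684 = -616371)
(586908 + u) + B = (586908 - 616371) - 1782656 = -29463 - 1782656 = -1812119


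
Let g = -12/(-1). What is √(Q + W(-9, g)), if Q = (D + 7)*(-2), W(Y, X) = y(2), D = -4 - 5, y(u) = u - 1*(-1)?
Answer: √7 ≈ 2.6458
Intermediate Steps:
g = 12 (g = -12*(-1) = 12)
y(u) = 1 + u (y(u) = u + 1 = 1 + u)
D = -9
W(Y, X) = 3 (W(Y, X) = 1 + 2 = 3)
Q = 4 (Q = (-9 + 7)*(-2) = -2*(-2) = 4)
√(Q + W(-9, g)) = √(4 + 3) = √7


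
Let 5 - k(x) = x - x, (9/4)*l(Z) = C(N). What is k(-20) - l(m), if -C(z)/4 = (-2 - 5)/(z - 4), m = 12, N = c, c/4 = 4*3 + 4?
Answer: 647/135 ≈ 4.7926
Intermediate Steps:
c = 64 (c = 4*(4*3 + 4) = 4*(12 + 4) = 4*16 = 64)
N = 64
C(z) = 28/(-4 + z) (C(z) = -4*(-2 - 5)/(z - 4) = -(-28)/(-4 + z) = 28/(-4 + z))
l(Z) = 28/135 (l(Z) = 4*(28/(-4 + 64))/9 = 4*(28/60)/9 = 4*(28*(1/60))/9 = (4/9)*(7/15) = 28/135)
k(x) = 5 (k(x) = 5 - (x - x) = 5 - 1*0 = 5 + 0 = 5)
k(-20) - l(m) = 5 - 1*28/135 = 5 - 28/135 = 647/135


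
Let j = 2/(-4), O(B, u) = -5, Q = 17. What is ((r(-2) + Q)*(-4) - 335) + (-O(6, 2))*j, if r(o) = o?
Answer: -795/2 ≈ -397.50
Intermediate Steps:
j = -½ (j = 2*(-¼) = -½ ≈ -0.50000)
((r(-2) + Q)*(-4) - 335) + (-O(6, 2))*j = ((-2 + 17)*(-4) - 335) - 1*(-5)*(-½) = (15*(-4) - 335) + 5*(-½) = (-60 - 335) - 5/2 = -395 - 5/2 = -795/2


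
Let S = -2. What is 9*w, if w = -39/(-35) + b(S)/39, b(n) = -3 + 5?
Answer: 4773/455 ≈ 10.490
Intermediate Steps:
b(n) = 2
w = 1591/1365 (w = -39/(-35) + 2/39 = -39*(-1/35) + 2*(1/39) = 39/35 + 2/39 = 1591/1365 ≈ 1.1656)
9*w = 9*(1591/1365) = 4773/455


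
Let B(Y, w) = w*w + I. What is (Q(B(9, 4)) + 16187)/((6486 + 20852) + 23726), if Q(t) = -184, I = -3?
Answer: 1231/3928 ≈ 0.31339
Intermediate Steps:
B(Y, w) = -3 + w**2 (B(Y, w) = w*w - 3 = w**2 - 3 = -3 + w**2)
(Q(B(9, 4)) + 16187)/((6486 + 20852) + 23726) = (-184 + 16187)/((6486 + 20852) + 23726) = 16003/(27338 + 23726) = 16003/51064 = 16003*(1/51064) = 1231/3928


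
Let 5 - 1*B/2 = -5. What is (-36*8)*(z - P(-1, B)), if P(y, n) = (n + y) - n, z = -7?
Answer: 1728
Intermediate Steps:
B = 20 (B = 10 - 2*(-5) = 10 + 10 = 20)
P(y, n) = y
(-36*8)*(z - P(-1, B)) = (-36*8)*(-7 - 1*(-1)) = -288*(-7 + 1) = -288*(-6) = 1728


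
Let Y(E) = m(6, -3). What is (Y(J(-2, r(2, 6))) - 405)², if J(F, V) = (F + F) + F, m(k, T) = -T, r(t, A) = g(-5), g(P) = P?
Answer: 161604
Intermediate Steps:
r(t, A) = -5
J(F, V) = 3*F (J(F, V) = 2*F + F = 3*F)
Y(E) = 3 (Y(E) = -1*(-3) = 3)
(Y(J(-2, r(2, 6))) - 405)² = (3 - 405)² = (-402)² = 161604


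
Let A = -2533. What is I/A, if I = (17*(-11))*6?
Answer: 66/149 ≈ 0.44295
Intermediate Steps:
I = -1122 (I = -187*6 = -1122)
I/A = -1122/(-2533) = -1122*(-1/2533) = 66/149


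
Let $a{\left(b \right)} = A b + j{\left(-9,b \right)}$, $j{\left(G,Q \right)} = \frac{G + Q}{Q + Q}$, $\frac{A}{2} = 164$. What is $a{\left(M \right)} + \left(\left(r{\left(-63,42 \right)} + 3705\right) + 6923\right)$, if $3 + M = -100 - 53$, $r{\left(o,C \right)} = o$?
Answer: $- \frac{4222657}{104} \approx -40603.0$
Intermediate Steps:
$A = 328$ ($A = 2 \cdot 164 = 328$)
$M = -156$ ($M = -3 - 153 = -156$)
$j{\left(G,Q \right)} = \frac{G + Q}{2 Q}$
$a{\left(b \right)} = 328 b + \frac{-9 + b}{2 b}$
$a{\left(M \right)} + \left(\left(r{\left(-63,42 \right)} + 3705\right) + 6923\right) = \frac{-9 - 156 + 656 \left(-156\right)^{2}}{2 \left(-156\right)} + \left(\left(-63 + 3705\right) + 6923\right) = \frac{1}{2} \left(- \frac{1}{156}\right) \left(-9 - 156 + 656 \cdot 24336\right) + \left(3642 + 6923\right) = \frac{1}{2} \left(- \frac{1}{156}\right) \left(-9 - 156 + 15964416\right) + 10565 = \frac{1}{2} \left(- \frac{1}{156}\right) 15964251 + 10565 = - \frac{5321417}{104} + 10565 = - \frac{4222657}{104}$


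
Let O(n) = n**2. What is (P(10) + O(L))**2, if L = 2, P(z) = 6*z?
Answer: 4096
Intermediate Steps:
(P(10) + O(L))**2 = (6*10 + 2**2)**2 = (60 + 4)**2 = 64**2 = 4096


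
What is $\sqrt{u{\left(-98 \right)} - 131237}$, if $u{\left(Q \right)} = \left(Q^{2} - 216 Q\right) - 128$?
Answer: $3 i \sqrt{11177} \approx 317.16 i$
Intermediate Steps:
$u{\left(Q \right)} = -128 + Q^{2} - 216 Q$
$\sqrt{u{\left(-98 \right)} - 131237} = \sqrt{\left(-128 + \left(-98\right)^{2} - -21168\right) - 131237} = \sqrt{\left(-128 + 9604 + 21168\right) - 131237} = \sqrt{30644 - 131237} = \sqrt{-100593} = 3 i \sqrt{11177}$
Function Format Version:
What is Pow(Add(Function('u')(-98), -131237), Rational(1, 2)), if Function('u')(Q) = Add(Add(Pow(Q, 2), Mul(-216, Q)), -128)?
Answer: Mul(3, I, Pow(11177, Rational(1, 2))) ≈ Mul(317.16, I)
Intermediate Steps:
Function('u')(Q) = Add(-128, Pow(Q, 2), Mul(-216, Q))
Pow(Add(Function('u')(-98), -131237), Rational(1, 2)) = Pow(Add(Add(-128, Pow(-98, 2), Mul(-216, -98)), -131237), Rational(1, 2)) = Pow(Add(Add(-128, 9604, 21168), -131237), Rational(1, 2)) = Pow(Add(30644, -131237), Rational(1, 2)) = Pow(-100593, Rational(1, 2)) = Mul(3, I, Pow(11177, Rational(1, 2)))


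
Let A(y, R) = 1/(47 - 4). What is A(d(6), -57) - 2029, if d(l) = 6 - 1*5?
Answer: -87246/43 ≈ -2029.0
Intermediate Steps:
d(l) = 1 (d(l) = 6 - 5 = 1)
A(y, R) = 1/43
A(d(6), -57) - 2029 = 1/43 - 2029 = -87246/43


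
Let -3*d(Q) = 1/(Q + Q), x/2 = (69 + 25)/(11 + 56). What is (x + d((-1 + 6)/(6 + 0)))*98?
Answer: 85554/335 ≈ 255.39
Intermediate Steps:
x = 188/67 (x = 2*((69 + 25)/(11 + 56)) = 2*(94/67) = 188/67 ≈ 2.8060)
d(Q) = -1/(6*Q) (d(Q) = -1/(3*(Q + Q)) = -1/(2*Q)/3 = -1/(6*Q))
(x + d((-1 + 6)/(6 + 0)))*98 = (188/67 - (6 + 0)/(-1 + 6)/6)*98 = (188/67 - 1/(6*(5/6)))*98 = (188/67 - 1/(6*(5*(⅙))))*98 = (188/67 - 1/(6*⅚))*98 = (188/67 - ⅙*6/5)*98 = (188/67 - ⅕)*98 = (873/335)*98 = 85554/335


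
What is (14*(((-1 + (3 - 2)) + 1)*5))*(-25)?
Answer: -1750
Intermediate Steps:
(14*(((-1 + (3 - 2)) + 1)*5))*(-25) = (14*(((-1 + 1) + 1)*5))*(-25) = (14*((0 + 1)*5))*(-25) = (14*(1*5))*(-25) = (14*5)*(-25) = 70*(-25) = -1750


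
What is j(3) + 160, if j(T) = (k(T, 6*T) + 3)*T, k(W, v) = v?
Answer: 223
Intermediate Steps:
j(T) = T*(3 + 6*T) (j(T) = (6*T + 3)*T = (3 + 6*T)*T = T*(3 + 6*T))
j(3) + 160 = 3*3*(1 + 2*3) + 160 = 3*3*(1 + 6) + 160 = 3*3*7 + 160 = 63 + 160 = 223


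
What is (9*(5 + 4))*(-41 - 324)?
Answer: -29565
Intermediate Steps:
(9*(5 + 4))*(-41 - 324) = (9*9)*(-365) = 81*(-365) = -29565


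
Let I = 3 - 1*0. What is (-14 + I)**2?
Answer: 121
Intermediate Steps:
I = 3 (I = 3 + 0 = 3)
(-14 + I)**2 = (-14 + 3)**2 = (-11)**2 = 121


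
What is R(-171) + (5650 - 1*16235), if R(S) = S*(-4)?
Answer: -9901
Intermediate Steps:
R(S) = -4*S
R(-171) + (5650 - 1*16235) = -4*(-171) + (5650 - 1*16235) = 684 + (5650 - 16235) = 684 - 10585 = -9901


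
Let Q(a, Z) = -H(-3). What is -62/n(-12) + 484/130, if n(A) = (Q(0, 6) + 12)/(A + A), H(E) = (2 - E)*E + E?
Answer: 3466/65 ≈ 53.323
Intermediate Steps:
H(E) = E + E*(2 - E) (H(E) = E*(2 - E) + E = E + E*(2 - E))
Q(a, Z) = 18 (Q(a, Z) = -(-3)*(3 - 1*(-3)) = -(-3)*(3 + 3) = -(-3)*6 = -1*(-18) = 18)
n(A) = 15/A (n(A) = (18 + 12)/(A + A) = 30/((2*A)) = 30*(1/(2*A)) = 15/A)
-62/n(-12) + 484/130 = -62/(15/(-12)) + 484/130 = -62/(15*(-1/12)) + 484*(1/130) = -62/(-5/4) + 242/65 = -62*(-4/5) + 242/65 = 248/5 + 242/65 = 3466/65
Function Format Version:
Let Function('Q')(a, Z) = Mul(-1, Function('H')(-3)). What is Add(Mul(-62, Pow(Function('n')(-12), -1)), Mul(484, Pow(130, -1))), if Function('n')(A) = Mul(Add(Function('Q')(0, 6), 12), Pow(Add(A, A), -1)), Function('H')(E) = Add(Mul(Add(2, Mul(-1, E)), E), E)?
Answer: Rational(3466, 65) ≈ 53.323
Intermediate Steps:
Function('H')(E) = Add(E, Mul(E, Add(2, Mul(-1, E)))) (Function('H')(E) = Add(Mul(E, Add(2, Mul(-1, E))), E) = Add(E, Mul(E, Add(2, Mul(-1, E)))))
Function('Q')(a, Z) = 18 (Function('Q')(a, Z) = Mul(-1, Mul(-3, Add(3, Mul(-1, -3)))) = Mul(-1, Mul(-3, Add(3, 3))) = Mul(-1, Mul(-3, 6)) = Mul(-1, -18) = 18)
Function('n')(A) = Mul(15, Pow(A, -1)) (Function('n')(A) = Mul(Add(18, 12), Pow(Add(A, A), -1)) = Mul(30, Pow(Mul(2, A), -1)) = Mul(30, Mul(Rational(1, 2), Pow(A, -1))) = Mul(15, Pow(A, -1)))
Add(Mul(-62, Pow(Function('n')(-12), -1)), Mul(484, Pow(130, -1))) = Add(Mul(-62, Pow(Mul(15, Pow(-12, -1)), -1)), Mul(484, Pow(130, -1))) = Add(Mul(-62, Pow(Mul(15, Rational(-1, 12)), -1)), Mul(484, Rational(1, 130))) = Add(Mul(-62, Pow(Rational(-5, 4), -1)), Rational(242, 65)) = Add(Mul(-62, Rational(-4, 5)), Rational(242, 65)) = Add(Rational(248, 5), Rational(242, 65)) = Rational(3466, 65)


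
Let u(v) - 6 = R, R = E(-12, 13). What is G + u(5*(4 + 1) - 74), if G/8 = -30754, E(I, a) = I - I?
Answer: -246026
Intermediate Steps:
E(I, a) = 0
G = -246032 (G = 8*(-30754) = -246032)
R = 0
u(v) = 6 (u(v) = 6 + 0 = 6)
G + u(5*(4 + 1) - 74) = -246032 + 6 = -246026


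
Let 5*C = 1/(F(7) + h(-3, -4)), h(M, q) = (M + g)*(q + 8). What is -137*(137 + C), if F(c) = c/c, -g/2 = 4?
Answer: -4035198/215 ≈ -18768.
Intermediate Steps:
g = -8 (g = -2*4 = -8)
h(M, q) = (-8 + M)*(8 + q) (h(M, q) = (M - 8)*(q + 8) = (-8 + M)*(8 + q))
F(c) = 1
C = -1/215 (C = 1/(5*(1 + (-64 - 8*(-4) + 8*(-3) - 3*(-4)))) = 1/(5*(1 + (-64 + 32 - 24 + 12))) = 1/(5*(1 - 44)) = (⅕)/(-43) = (⅕)*(-1/43) = -1/215 ≈ -0.0046512)
-137*(137 + C) = -137*(137 - 1/215) = -137*29454/215 = -4035198/215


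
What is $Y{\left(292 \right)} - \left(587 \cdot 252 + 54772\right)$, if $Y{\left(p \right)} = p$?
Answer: $-202404$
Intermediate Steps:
$Y{\left(292 \right)} - \left(587 \cdot 252 + 54772\right) = 292 - \left(587 \cdot 252 + 54772\right) = 292 - \left(147924 + 54772\right) = 292 - 202696 = -202404$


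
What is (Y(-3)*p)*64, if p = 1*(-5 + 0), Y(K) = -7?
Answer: 2240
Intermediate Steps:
p = -5 (p = 1*(-5) = -5)
(Y(-3)*p)*64 = -7*(-5)*64 = 35*64 = 2240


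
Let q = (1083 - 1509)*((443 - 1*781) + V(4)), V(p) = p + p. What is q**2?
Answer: 19762736400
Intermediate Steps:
V(p) = 2*p
q = 140580 (q = (1083 - 1509)*((443 - 1*781) + 2*4) = -426*((443 - 781) + 8) = -426*(-338 + 8) = -426*(-330) = 140580)
q**2 = 140580**2 = 19762736400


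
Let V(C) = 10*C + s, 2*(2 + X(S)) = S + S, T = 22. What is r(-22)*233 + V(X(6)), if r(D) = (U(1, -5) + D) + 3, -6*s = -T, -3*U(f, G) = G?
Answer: -3995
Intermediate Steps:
U(f, G) = -G/3
X(S) = -2 + S (X(S) = -2 + (S + S)/2 = -2 + (2*S)/2 = -2 + S)
s = 11/3 (s = -(-1)*22/6 = -⅙*(-22) = 11/3 ≈ 3.6667)
V(C) = 11/3 + 10*C (V(C) = 10*C + 11/3 = 11/3 + 10*C)
r(D) = 14/3 + D (r(D) = (-⅓*(-5) + D) + 3 = (5/3 + D) + 3 = 14/3 + D)
r(-22)*233 + V(X(6)) = (14/3 - 22)*233 + (11/3 + 10*(-2 + 6)) = -52/3*233 + (11/3 + 10*4) = -12116/3 + (11/3 + 40) = -12116/3 + 131/3 = -3995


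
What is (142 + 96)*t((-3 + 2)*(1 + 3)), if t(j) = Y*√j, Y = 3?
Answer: 1428*I ≈ 1428.0*I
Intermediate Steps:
t(j) = 3*√j
(142 + 96)*t((-3 + 2)*(1 + 3)) = (142 + 96)*(3*√((-3 + 2)*(1 + 3))) = 238*(3*√(-1*4)) = 238*(3*√(-4)) = 238*(3*(2*I)) = 238*(6*I) = 1428*I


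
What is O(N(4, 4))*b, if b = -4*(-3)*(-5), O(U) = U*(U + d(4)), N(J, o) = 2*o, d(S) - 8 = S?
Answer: -9600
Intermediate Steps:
d(S) = 8 + S
O(U) = U*(12 + U) (O(U) = U*(U + (8 + 4)) = U*(U + 12) = U*(12 + U))
b = -60 (b = 12*(-5) = -60)
O(N(4, 4))*b = ((2*4)*(12 + 2*4))*(-60) = (8*(12 + 8))*(-60) = (8*20)*(-60) = 160*(-60) = -9600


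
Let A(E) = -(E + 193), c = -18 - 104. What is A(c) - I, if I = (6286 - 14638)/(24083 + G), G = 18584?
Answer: -3021005/42667 ≈ -70.804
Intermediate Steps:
I = -8352/42667 (I = (6286 - 14638)/(24083 + 18584) = -8352/42667 ≈ -0.19575)
c = -122
A(E) = -193 - E (A(E) = -(193 + E) = -193 - E)
A(c) - I = (-193 - 1*(-122)) - 1*(-8352/42667) = (-193 + 122) + 8352/42667 = -71 + 8352/42667 = -3021005/42667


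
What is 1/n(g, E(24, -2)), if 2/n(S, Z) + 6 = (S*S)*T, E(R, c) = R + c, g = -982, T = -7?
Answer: -3375137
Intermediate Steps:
n(S, Z) = 2/(-6 - 7*S**2) (n(S, Z) = 2/(-6 + (S*S)*(-7)) = 2/(-6 + S**2*(-7)) = 2/(-6 - 7*S**2))
1/n(g, E(24, -2)) = 1/(-2/(6 + 7*(-982)**2)) = 1/(-2/(6 + 7*964324)) = 1/(-2/(6 + 6750268)) = 1/(-2/6750274) = 1/(-2*1/6750274) = 1/(-1/3375137) = -3375137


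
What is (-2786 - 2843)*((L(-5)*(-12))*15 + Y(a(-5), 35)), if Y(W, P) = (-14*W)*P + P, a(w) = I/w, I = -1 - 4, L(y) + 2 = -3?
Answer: -2504905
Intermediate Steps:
L(y) = -5 (L(y) = -2 - 3 = -5)
I = -5
a(w) = -5/w
Y(W, P) = P - 14*P*W (Y(W, P) = -14*P*W + P = P - 14*P*W)
(-2786 - 2843)*((L(-5)*(-12))*15 + Y(a(-5), 35)) = (-2786 - 2843)*(-5*(-12)*15 + 35*(1 - (-70)/(-5))) = -5629*(60*15 + 35*(1 - (-70)*(-1)/5)) = -5629*(900 + 35*(1 - 14*1)) = -5629*(900 + 35*(1 - 14)) = -5629*(900 + 35*(-13)) = -5629*(900 - 455) = -5629*445 = -2504905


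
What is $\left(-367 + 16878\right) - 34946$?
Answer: $-18435$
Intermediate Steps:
$\left(-367 + 16878\right) - 34946 = 16511 - 34946 = -18435$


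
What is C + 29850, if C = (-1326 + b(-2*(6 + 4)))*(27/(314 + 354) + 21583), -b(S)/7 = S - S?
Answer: -9548813373/334 ≈ -2.8589e+7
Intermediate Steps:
b(S) = 0 (b(S) = -7*(S - S) = -7*0 = 0)
C = -9558783273/334 (C = (-1326 + 0)*(27/(314 + 354) + 21583) = -1326*(27/668 + 21583) = -1326*14417471/668 = -9558783273/334 ≈ -2.8619e+7)
C + 29850 = -9558783273/334 + 29850 = -9548813373/334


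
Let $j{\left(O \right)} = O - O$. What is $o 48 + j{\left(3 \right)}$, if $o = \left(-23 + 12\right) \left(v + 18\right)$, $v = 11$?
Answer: $-15312$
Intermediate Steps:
$o = -319$ ($o = \left(-23 + 12\right) \left(11 + 18\right) = \left(-11\right) 29 = -319$)
$j{\left(O \right)} = 0$
$o 48 + j{\left(3 \right)} = \left(-319\right) 48 + 0 = -15312 + 0 = -15312$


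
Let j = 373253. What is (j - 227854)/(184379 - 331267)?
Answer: -145399/146888 ≈ -0.98986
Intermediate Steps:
(j - 227854)/(184379 - 331267) = (373253 - 227854)/(184379 - 331267) = 145399/(-146888) = 145399*(-1/146888) = -145399/146888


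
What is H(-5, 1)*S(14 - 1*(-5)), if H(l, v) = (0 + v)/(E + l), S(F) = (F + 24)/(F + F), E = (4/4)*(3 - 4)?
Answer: -43/228 ≈ -0.18860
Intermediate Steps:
E = -1 (E = (4*(1/4))*(-1) = 1*(-1) = -1)
S(F) = (24 + F)/(2*F) (S(F) = (24 + F)/((2*F)) = (24 + F)*(1/(2*F)) = (24 + F)/(2*F))
H(l, v) = v/(-1 + l) (H(l, v) = (0 + v)/(-1 + l) = v/(-1 + l))
H(-5, 1)*S(14 - 1*(-5)) = (1/(-1 - 5))*((24 + (14 - 1*(-5)))/(2*(14 - 1*(-5)))) = (1/(-6))*((24 + (14 + 5))/(2*(14 + 5))) = (1*(-1/6))*((1/2)*(24 + 19)/19) = -43/(12*19) = -1/6*43/38 = -43/228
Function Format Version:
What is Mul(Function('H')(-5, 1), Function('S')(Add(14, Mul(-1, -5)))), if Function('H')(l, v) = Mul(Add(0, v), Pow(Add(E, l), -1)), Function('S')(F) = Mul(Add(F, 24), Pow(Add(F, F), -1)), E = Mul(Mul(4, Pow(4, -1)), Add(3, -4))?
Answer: Rational(-43, 228) ≈ -0.18860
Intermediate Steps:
E = -1 (E = Mul(Mul(4, Rational(1, 4)), -1) = Mul(1, -1) = -1)
Function('S')(F) = Mul(Rational(1, 2), Pow(F, -1), Add(24, F)) (Function('S')(F) = Mul(Add(24, F), Pow(Mul(2, F), -1)) = Mul(Add(24, F), Mul(Rational(1, 2), Pow(F, -1))) = Mul(Rational(1, 2), Pow(F, -1), Add(24, F)))
Function('H')(l, v) = Mul(v, Pow(Add(-1, l), -1)) (Function('H')(l, v) = Mul(Add(0, v), Pow(Add(-1, l), -1)) = Mul(v, Pow(Add(-1, l), -1)))
Mul(Function('H')(-5, 1), Function('S')(Add(14, Mul(-1, -5)))) = Mul(Mul(1, Pow(Add(-1, -5), -1)), Mul(Rational(1, 2), Pow(Add(14, Mul(-1, -5)), -1), Add(24, Add(14, Mul(-1, -5))))) = Mul(Mul(1, Pow(-6, -1)), Mul(Rational(1, 2), Pow(Add(14, 5), -1), Add(24, Add(14, 5)))) = Mul(Mul(1, Rational(-1, 6)), Mul(Rational(1, 2), Pow(19, -1), Add(24, 19))) = Mul(Rational(-1, 6), Mul(Rational(1, 2), Rational(1, 19), 43)) = Mul(Rational(-1, 6), Rational(43, 38)) = Rational(-43, 228)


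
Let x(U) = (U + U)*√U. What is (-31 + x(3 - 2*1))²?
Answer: 841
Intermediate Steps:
x(U) = 2*U^(3/2) (x(U) = (2*U)*√U = 2*U^(3/2))
(-31 + x(3 - 2*1))² = (-31 + 2*(3 - 2*1)^(3/2))² = (-31 + 2*(3 - 2)^(3/2))² = (-31 + 2*1^(3/2))² = (-31 + 2*1)² = (-31 + 2)² = (-29)² = 841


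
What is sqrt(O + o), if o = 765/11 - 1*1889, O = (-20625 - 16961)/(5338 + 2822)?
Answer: I*sqrt(229628079615)/11220 ≈ 42.709*I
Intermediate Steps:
O = -18793/4080 (O = -37586/8160 = -37586*1/8160 = -18793/4080 ≈ -4.6061)
o = -20014/11 (o = (1/11)*765 - 1889 = 765/11 - 1889 = -20014/11 ≈ -1819.5)
sqrt(O + o) = sqrt(-18793/4080 - 20014/11) = sqrt(-81863843/44880) = I*sqrt(229628079615)/11220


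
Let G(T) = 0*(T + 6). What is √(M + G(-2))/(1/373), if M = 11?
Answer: 373*√11 ≈ 1237.1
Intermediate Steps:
G(T) = 0 (G(T) = 0*(6 + T) = 0)
√(M + G(-2))/(1/373) = √(11 + 0)/(1/373) = √11/(1/373) = 373*√11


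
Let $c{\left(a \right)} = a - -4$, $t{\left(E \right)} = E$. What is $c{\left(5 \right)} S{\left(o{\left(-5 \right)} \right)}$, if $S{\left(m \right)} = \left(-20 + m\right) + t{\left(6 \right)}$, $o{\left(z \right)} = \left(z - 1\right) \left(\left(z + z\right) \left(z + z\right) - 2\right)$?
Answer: $-5418$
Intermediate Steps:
$c{\left(a \right)} = 4 + a$ ($c{\left(a \right)} = a + 4 = 4 + a$)
$o{\left(z \right)} = \left(-1 + z\right) \left(-2 + 4 z^{2}\right)$ ($o{\left(z \right)} = \left(-1 + z\right) \left(2 z 2 z - 2\right) = \left(-1 + z\right) \left(4 z^{2} - 2\right) = \left(-1 + z\right) \left(-2 + 4 z^{2}\right)$)
$S{\left(m \right)} = -14 + m$ ($S{\left(m \right)} = \left(-20 + m\right) + 6 = -14 + m$)
$c{\left(5 \right)} S{\left(o{\left(-5 \right)} \right)} = \left(4 + 5\right) \left(-14 + \left(2 - 4 \left(-5\right)^{2} - -10 + 4 \left(-5\right)^{3}\right)\right) = 9 \left(-14 + \left(2 - 100 + 10 + 4 \left(-125\right)\right)\right) = 9 \left(-14 + \left(2 - 100 + 10 - 500\right)\right) = 9 \left(-14 - 588\right) = 9 \left(-602\right) = -5418$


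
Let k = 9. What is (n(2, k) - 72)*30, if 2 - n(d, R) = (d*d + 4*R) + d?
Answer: -3360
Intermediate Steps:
n(d, R) = 2 - d - d² - 4*R (n(d, R) = 2 - ((d*d + 4*R) + d) = 2 - ((d² + 4*R) + d) = 2 - (d + d² + 4*R) = 2 + (-d - d² - 4*R) = 2 - d - d² - 4*R)
(n(2, k) - 72)*30 = ((2 - 1*2 - 1*2² - 4*9) - 72)*30 = ((2 - 2 - 1*4 - 36) - 72)*30 = ((2 - 2 - 4 - 36) - 72)*30 = (-40 - 72)*30 = -112*30 = -3360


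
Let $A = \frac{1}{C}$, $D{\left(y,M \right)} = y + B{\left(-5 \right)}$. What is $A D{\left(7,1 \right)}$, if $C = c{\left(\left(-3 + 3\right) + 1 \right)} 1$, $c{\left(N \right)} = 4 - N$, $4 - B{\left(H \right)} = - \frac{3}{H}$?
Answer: $\frac{52}{15} \approx 3.4667$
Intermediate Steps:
$B{\left(H \right)} = 4 + \frac{3}{H}$ ($B{\left(H \right)} = 4 - - \frac{3}{H} = 4 + \frac{3}{H}$)
$C = 3$ ($C = \left(4 - \left(\left(-3 + 3\right) + 1\right)\right) 1 = \left(4 - \left(0 + 1\right)\right) 1 = \left(4 - 1\right) 1 = 3 \cdot 1 = 3$)
$D{\left(y,M \right)} = \frac{17}{5} + y$ ($D{\left(y,M \right)} = y + \left(4 + \frac{3}{-5}\right) = y + \left(4 + 3 \left(- \frac{1}{5}\right)\right) = y + \left(4 - \frac{3}{5}\right) = y + \frac{17}{5} = \frac{17}{5} + y$)
$A = \frac{1}{3} \approx 0.33333$
$A D{\left(7,1 \right)} = \frac{\frac{17}{5} + 7}{3} = \frac{1}{3} \cdot \frac{52}{5} = \frac{52}{15}$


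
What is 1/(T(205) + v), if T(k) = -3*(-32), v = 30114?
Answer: 1/30210 ≈ 3.3102e-5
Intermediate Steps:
T(k) = 96
1/(T(205) + v) = 1/(96 + 30114) = 1/30210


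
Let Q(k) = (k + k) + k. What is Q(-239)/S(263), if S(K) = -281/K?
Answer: 188571/281 ≈ 671.07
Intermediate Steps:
Q(k) = 3*k (Q(k) = 2*k + k = 3*k)
Q(-239)/S(263) = (3*(-239))/((-281/263)) = -717/((-281*1/263)) = -717/(-281/263) = -717*(-263/281) = 188571/281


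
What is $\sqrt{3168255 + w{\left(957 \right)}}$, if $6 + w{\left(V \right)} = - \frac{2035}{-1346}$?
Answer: $\frac{59 \sqrt{1648942874}}{1346} \approx 1780.0$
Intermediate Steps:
$w{\left(V \right)} = - \frac{6041}{1346}$ ($w{\left(V \right)} = -6 - \frac{2035}{-1346} = -6 - - \frac{2035}{1346} = -6 + \frac{2035}{1346} = - \frac{6041}{1346}$)
$\sqrt{3168255 + w{\left(957 \right)}} = \sqrt{3168255 - \frac{6041}{1346}} = \sqrt{\frac{4264465189}{1346}} = \frac{59 \sqrt{1648942874}}{1346}$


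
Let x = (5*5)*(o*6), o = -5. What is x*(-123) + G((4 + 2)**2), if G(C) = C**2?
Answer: 93546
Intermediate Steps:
x = -750 (x = (5*5)*(-5*6) = 25*(-30) = -750)
x*(-123) + G((4 + 2)**2) = -750*(-123) + ((4 + 2)**2)**2 = 92250 + (6**2)**2 = 92250 + 36**2 = 92250 + 1296 = 93546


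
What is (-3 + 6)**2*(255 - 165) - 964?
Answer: -154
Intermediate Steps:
(-3 + 6)**2*(255 - 165) - 964 = 3**2*90 - 964 = 9*90 - 964 = 810 - 964 = -154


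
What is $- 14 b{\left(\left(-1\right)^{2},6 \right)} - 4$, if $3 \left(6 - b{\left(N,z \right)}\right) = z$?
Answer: $-60$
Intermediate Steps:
$b{\left(N,z \right)} = 6 - \frac{z}{3}$
$- 14 b{\left(\left(-1\right)^{2},6 \right)} - 4 = - 14 \left(6 - 2\right) - 4 = \left(-14\right) 4 - 4 = -56 - 4 = -60$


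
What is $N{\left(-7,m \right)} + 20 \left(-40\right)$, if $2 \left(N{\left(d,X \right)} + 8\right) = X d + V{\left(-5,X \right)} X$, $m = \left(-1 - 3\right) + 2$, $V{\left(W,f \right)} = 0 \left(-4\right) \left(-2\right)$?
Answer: $-801$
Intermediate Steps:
$V{\left(W,f \right)} = 0$ ($V{\left(W,f \right)} = 0 \left(-2\right) = 0$)
$m = -2$ ($m = \left(-1 - 3\right) + 2 = -4 + 2 = -2$)
$N{\left(d,X \right)} = -8 + \frac{X d}{2}$ ($N{\left(d,X \right)} = -8 + \frac{X d + 0 X}{2} = -8 + \frac{X d + 0}{2} = -8 + \frac{X d}{2}$)
$N{\left(-7,m \right)} + 20 \left(-40\right) = \left(-8 + \frac{1}{2} \left(-2\right) \left(-7\right)\right) + 20 \left(-40\right) = \left(-8 + 7\right) - 800 = -1 - 800 = -801$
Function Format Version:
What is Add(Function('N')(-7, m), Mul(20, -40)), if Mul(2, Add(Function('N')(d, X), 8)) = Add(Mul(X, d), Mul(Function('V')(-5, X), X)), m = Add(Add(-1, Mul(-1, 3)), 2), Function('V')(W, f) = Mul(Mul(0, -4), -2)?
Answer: -801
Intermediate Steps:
Function('V')(W, f) = 0 (Function('V')(W, f) = Mul(0, -2) = 0)
m = -2 (m = Add(Add(-1, -3), 2) = Add(-4, 2) = -2)
Function('N')(d, X) = Add(-8, Mul(Rational(1, 2), X, d)) (Function('N')(d, X) = Add(-8, Mul(Rational(1, 2), Add(Mul(X, d), Mul(0, X)))) = Add(-8, Mul(Rational(1, 2), Add(Mul(X, d), 0))) = Add(-8, Mul(Rational(1, 2), Mul(X, d))) = Add(-8, Mul(Rational(1, 2), X, d)))
Add(Function('N')(-7, m), Mul(20, -40)) = Add(Add(-8, Mul(Rational(1, 2), -2, -7)), Mul(20, -40)) = Add(Add(-8, 7), -800) = Add(-1, -800) = -801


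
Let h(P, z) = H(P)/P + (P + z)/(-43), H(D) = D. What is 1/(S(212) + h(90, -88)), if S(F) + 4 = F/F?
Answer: -43/88 ≈ -0.48864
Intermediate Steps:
h(P, z) = 1 - P/43 - z/43 (h(P, z) = P/P + (P + z)/(-43) = 1 + (P + z)*(-1/43) = 1 + (-P/43 - z/43) = 1 - P/43 - z/43)
S(F) = -3 (S(F) = -4 + F/F = -4 + 1 = -3)
1/(S(212) + h(90, -88)) = 1/(-3 + (1 - 1/43*90 - 1/43*(-88))) = 1/(-3 + (1 - 90/43 + 88/43)) = 1/(-3 + 41/43) = 1/(-88/43) = -43/88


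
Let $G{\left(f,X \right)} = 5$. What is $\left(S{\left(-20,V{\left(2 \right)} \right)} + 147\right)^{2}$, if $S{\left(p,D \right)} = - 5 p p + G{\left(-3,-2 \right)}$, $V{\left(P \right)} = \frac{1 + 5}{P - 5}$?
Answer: $3415104$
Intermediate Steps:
$V{\left(P \right)} = \frac{6}{-5 + P}$
$S{\left(p,D \right)} = 5 - 5 p^{2}$ ($S{\left(p,D \right)} = - 5 p p + 5 = - 5 p^{2} + 5 = 5 - 5 p^{2}$)
$\left(S{\left(-20,V{\left(2 \right)} \right)} + 147\right)^{2} = \left(\left(5 - 5 \left(-20\right)^{2}\right) + 147\right)^{2} = \left(\left(5 - 2000\right) + 147\right)^{2} = \left(-1995 + 147\right)^{2} = \left(-1848\right)^{2} = 3415104$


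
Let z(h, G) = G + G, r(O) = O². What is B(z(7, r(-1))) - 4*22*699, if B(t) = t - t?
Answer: -61512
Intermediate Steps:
z(h, G) = 2*G
B(t) = 0
B(z(7, r(-1))) - 4*22*699 = 0 - 4*22*699 = 0 - 88*699 = 0 - 61512 = -61512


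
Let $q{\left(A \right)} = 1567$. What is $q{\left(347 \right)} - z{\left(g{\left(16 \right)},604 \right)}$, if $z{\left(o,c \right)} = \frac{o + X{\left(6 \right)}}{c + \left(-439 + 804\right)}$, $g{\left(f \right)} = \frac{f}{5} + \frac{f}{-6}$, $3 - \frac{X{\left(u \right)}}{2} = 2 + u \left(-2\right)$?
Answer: $\frac{22775947}{14535} \approx 1567.0$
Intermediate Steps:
$X{\left(u \right)} = 2 + 4 u$ ($X{\left(u \right)} = 6 - 2 \left(2 + u \left(-2\right)\right) = 6 - 2 \left(2 - 2 u\right) = 6 + \left(-4 + 4 u\right) = 2 + 4 u$)
$g{\left(f \right)} = \frac{f}{30}$ ($g{\left(f \right)} = f \frac{1}{5} + f \left(- \frac{1}{6}\right) = \frac{f}{5} - \frac{f}{6} = \frac{f}{30}$)
$z{\left(o,c \right)} = \frac{26 + o}{365 + c}$ ($z{\left(o,c \right)} = \frac{o + \left(2 + 4 \cdot 6\right)}{c + \left(-439 + 804\right)} = \frac{o + \left(2 + 24\right)}{c + 365} = \frac{o + 26}{365 + c} = \frac{26 + o}{365 + c}$)
$q{\left(347 \right)} - z{\left(g{\left(16 \right)},604 \right)} = 1567 - \frac{26 + \frac{1}{30} \cdot 16}{365 + 604} = 1567 - \frac{26 + \frac{8}{15}}{969} = 1567 - \frac{1}{969} \cdot \frac{398}{15} = 1567 - \frac{398}{14535} = \frac{22775947}{14535}$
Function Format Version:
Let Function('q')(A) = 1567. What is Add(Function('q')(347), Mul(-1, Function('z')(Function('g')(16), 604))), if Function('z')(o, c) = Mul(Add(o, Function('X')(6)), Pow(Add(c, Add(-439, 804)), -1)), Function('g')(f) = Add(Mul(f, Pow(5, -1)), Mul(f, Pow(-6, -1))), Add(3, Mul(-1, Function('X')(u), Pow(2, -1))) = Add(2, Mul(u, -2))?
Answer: Rational(22775947, 14535) ≈ 1567.0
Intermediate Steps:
Function('X')(u) = Add(2, Mul(4, u)) (Function('X')(u) = Add(6, Mul(-2, Add(2, Mul(u, -2)))) = Add(6, Mul(-2, Add(2, Mul(-2, u)))) = Add(6, Add(-4, Mul(4, u))) = Add(2, Mul(4, u)))
Function('g')(f) = Mul(Rational(1, 30), f) (Function('g')(f) = Add(Mul(f, Rational(1, 5)), Mul(f, Rational(-1, 6))) = Add(Mul(Rational(1, 5), f), Mul(Rational(-1, 6), f)) = Mul(Rational(1, 30), f))
Function('z')(o, c) = Mul(Pow(Add(365, c), -1), Add(26, o)) (Function('z')(o, c) = Mul(Add(o, Add(2, Mul(4, 6))), Pow(Add(c, Add(-439, 804)), -1)) = Mul(Add(o, Add(2, 24)), Pow(Add(c, 365), -1)) = Mul(Add(o, 26), Pow(Add(365, c), -1)) = Mul(Add(26, o), Pow(Add(365, c), -1)) = Mul(Pow(Add(365, c), -1), Add(26, o)))
Add(Function('q')(347), Mul(-1, Function('z')(Function('g')(16), 604))) = Add(1567, Mul(-1, Mul(Pow(Add(365, 604), -1), Add(26, Mul(Rational(1, 30), 16))))) = Add(1567, Mul(-1, Mul(Pow(969, -1), Add(26, Rational(8, 15))))) = Add(1567, Mul(-1, Mul(Rational(1, 969), Rational(398, 15)))) = Add(1567, Mul(-1, Rational(398, 14535))) = Add(1567, Rational(-398, 14535)) = Rational(22775947, 14535)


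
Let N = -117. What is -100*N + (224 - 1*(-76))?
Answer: 12000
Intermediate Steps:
-100*N + (224 - 1*(-76)) = -100*(-117) + (224 - 1*(-76)) = 11700 + (224 + 76) = 11700 + 300 = 12000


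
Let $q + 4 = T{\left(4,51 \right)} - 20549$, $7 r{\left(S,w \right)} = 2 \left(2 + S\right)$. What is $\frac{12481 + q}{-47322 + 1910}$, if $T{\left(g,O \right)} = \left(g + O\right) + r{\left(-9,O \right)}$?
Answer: $\frac{8019}{45412} \approx 0.17658$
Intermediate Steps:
$r{\left(S,w \right)} = \frac{4}{7} + \frac{2 S}{7}$ ($r{\left(S,w \right)} = \frac{2 \left(2 + S\right)}{7} = \frac{4 + 2 S}{7} = \frac{4}{7} + \frac{2 S}{7}$)
$T{\left(g,O \right)} = -2 + O + g$ ($T{\left(g,O \right)} = \left(g + O\right) + \left(\frac{4}{7} + \frac{2}{7} \left(-9\right)\right) = \left(O + g\right) + \left(\frac{4}{7} - \frac{18}{7}\right) = \left(O + g\right) - 2 = -2 + O + g$)
$q = -20500$ ($q = -4 + \left(\left(-2 + 51 + 4\right) - 20549\right) = -4 + \left(53 - 20549\right) = -4 - 20496 = -20500$)
$\frac{12481 + q}{-47322 + 1910} = \frac{12481 - 20500}{-47322 + 1910} = - \frac{8019}{-45412} = \left(-8019\right) \left(- \frac{1}{45412}\right) = \frac{8019}{45412}$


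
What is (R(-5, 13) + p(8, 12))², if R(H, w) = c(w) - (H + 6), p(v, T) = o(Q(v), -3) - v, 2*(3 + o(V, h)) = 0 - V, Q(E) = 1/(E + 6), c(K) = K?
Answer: 729/784 ≈ 0.92985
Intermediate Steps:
Q(E) = 1/(6 + E)
o(V, h) = -3 - V/2 (o(V, h) = -3 + (0 - V)/2 = -3 + (-V)/2 = -3 - V/2)
p(v, T) = -3 - v - 1/(2*(6 + v)) (p(v, T) = (-3 - 1/(2*(6 + v))) - v = -3 - v - 1/(2*(6 + v)))
R(H, w) = -6 + w - H (R(H, w) = w - (H + 6) = w - (6 + H) = w + (-6 - H) = -6 + w - H)
(R(-5, 13) + p(8, 12))² = ((-6 + 13 - 1*(-5)) + (-½ + (-3 - 1*8)*(6 + 8))/(6 + 8))² = ((-6 + 13 + 5) + (-½ + (-3 - 8)*14)/14)² = (12 + (-½ - 11*14)/14)² = (12 + (-½ - 154)/14)² = (12 + (1/14)*(-309/2))² = (12 - 309/28)² = (27/28)² = 729/784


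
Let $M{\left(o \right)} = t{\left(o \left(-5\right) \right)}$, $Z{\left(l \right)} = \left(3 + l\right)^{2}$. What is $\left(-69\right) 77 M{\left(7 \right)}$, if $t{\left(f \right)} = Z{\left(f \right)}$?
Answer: $-5440512$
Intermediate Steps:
$t{\left(f \right)} = \left(3 + f\right)^{2}$
$M{\left(o \right)} = \left(3 - 5 o\right)^{2}$ ($M{\left(o \right)} = \left(3 + o \left(-5\right)\right)^{2} = \left(3 - 5 o\right)^{2}$)
$\left(-69\right) 77 M{\left(7 \right)} = \left(-69\right) 77 \left(-3 + 5 \cdot 7\right)^{2} = - 5313 \left(-3 + 35\right)^{2} = - 5313 \cdot 32^{2} = \left(-5313\right) 1024 = -5440512$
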